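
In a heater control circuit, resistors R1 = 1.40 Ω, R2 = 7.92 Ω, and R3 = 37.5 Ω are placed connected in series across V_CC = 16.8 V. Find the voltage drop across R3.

Total series resistance ΣR = 1.40 + 7.92 + 37.5 = 46.82 Ω.
Voltage divider: V = V_CC · (37.50 / 46.82) = 16.8 × 0.8009 = 13.46 V.

V ≈ 13.5 V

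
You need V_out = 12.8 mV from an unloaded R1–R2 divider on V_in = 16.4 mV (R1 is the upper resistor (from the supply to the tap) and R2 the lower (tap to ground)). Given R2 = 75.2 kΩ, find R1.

R1 ≈ 21.1 kΩ

The divider ratio is R2/(R1+R2) = 12.8/16.4 = 0.7805.
Rearranging, R1 = R2·(1−k)/k = 75.2 × 0.2812 = 21.15 kΩ.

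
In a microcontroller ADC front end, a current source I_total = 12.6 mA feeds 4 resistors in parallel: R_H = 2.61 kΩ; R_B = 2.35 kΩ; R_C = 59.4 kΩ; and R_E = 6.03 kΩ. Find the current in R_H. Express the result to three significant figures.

I ≈ 4.87 mA

ΣG = 1/2.61 + 1/2.35 + 1/59.4 + 1/6.03 = 0.9913.
R_H takes the fraction G_k/ΣG = 0.3831/0.9913 = 0.3865, so I = 12.6 × 0.3865 = 4.870 mA.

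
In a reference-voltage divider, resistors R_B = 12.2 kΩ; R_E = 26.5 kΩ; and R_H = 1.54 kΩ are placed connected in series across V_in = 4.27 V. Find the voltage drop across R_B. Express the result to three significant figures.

V ≈ 1.29 V

ΣR = 12.2 + 26.5 + 1.54 = 40.24 kΩ.
V = V_in · R/ΣR = 4.27 × 0.3032 = 1.295 V.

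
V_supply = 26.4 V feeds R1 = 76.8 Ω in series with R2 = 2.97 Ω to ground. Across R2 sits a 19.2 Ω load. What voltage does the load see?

R2 ‖ R_L = (2.97 × 19.2)/(2.97 + 19.2) = 2.572 Ω.
Then V_out = V_supply · R2'/(R1 + R2') = 26.4 × 2.572/79.37 = 0.8555 V.

V_out ≈ 0.856 V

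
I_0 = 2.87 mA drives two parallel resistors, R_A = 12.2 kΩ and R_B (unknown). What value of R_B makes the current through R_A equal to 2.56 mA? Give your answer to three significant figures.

R_B ≈ 101 kΩ

In a two-way split, I_A/I_0 = R_B/(R_A + R_B).
With f = 0.8920, R_B = R_A · f/(1−f) = 12.2 × 8.258 = 100.7 kΩ.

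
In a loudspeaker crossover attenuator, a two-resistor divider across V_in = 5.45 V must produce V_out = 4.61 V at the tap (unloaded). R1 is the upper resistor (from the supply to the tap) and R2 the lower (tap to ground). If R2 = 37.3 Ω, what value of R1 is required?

The divider ratio is R2/(R1+R2) = 4.61/5.45 = 0.8459.
Rearranging, R1 = R2·(1−k)/k = 37.3 × 0.1822 = 6.797 Ω.

R1 ≈ 6.80 Ω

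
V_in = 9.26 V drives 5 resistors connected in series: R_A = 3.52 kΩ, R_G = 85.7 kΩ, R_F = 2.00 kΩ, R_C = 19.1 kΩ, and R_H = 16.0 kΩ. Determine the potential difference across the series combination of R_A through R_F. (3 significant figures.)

Total series resistance ΣR = 3.52 + 85.7 + 2.00 + 19.1 + 16.0 = 126.3 kΩ.
R_{R_A..R_F} = 3.52 + 85.7 + 2.00 = 91.22 kΩ.
V = V_in · R/ΣR = 9.26 × 0.7221 = 6.687 V.

V ≈ 6.69 V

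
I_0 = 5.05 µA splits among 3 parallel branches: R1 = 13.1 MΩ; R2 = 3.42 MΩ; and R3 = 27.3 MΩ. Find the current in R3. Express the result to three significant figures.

I ≈ 0.456 µA

Conductances: ΣG = 1/13.1 + 1/3.42 + 1/27.3 = 0.4054 (1/MΩ).
R3 takes the fraction G_k/ΣG = 0.03663/0.4054 = 0.09036, so I = 5.05 × 0.09036 = 0.4563 µA.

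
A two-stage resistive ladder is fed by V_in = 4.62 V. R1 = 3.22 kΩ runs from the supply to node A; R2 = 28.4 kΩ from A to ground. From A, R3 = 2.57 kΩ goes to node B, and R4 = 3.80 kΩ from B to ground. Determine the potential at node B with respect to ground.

V_B ≈ 1.70 V

The second stage (R3 + R4 = 6.370 kΩ) loads node A in parallel with R2.
R2 ‖ (R3+R4) = 5.203 kΩ.
V_A = 4.62 × 5.203/(3.22 + 5.203) = 2.854 V.
Stage 2 is unloaded, so V_B = V_A · R4/(R3+R4) = 2.854 × 3.80/6.370 = 1.702 V.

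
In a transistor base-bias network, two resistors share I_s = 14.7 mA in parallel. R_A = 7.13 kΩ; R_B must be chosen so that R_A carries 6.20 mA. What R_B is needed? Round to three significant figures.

R_B ≈ 5.20 kΩ

The fraction through R_A equals R_B/(R_A+R_B).
6.20/14.7 = R_B/(R_A + R_B) → R_B = R_A · (0.4218)/(1 − 0.4218) = 7.13 × 0.7294 = 5.201 kΩ.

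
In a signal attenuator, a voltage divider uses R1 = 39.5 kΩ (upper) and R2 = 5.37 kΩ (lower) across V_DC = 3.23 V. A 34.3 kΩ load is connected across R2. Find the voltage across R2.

R2 ‖ R_L = (5.37 × 34.3)/(5.37 + 34.3) = 4.643 kΩ.
Now apply the divider: V_out = 3.23 × 0.1052 = 0.3397 V.
(Unloaded it would be 0.387 V; the load pulls it down.)

V_out ≈ 0.340 V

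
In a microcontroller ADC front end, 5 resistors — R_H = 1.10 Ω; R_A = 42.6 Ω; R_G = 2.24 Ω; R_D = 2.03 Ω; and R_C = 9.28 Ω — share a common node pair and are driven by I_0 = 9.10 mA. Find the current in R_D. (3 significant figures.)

Total conductance ΣG = 1/1.10 + 1/42.6 + 1/2.24 + 1/2.03 + 1/9.28 = 1.979 (units of 1/Ω).
Current divider: I(R_D) = I_0 · G_k/ΣG = 9.10 × (0.4926/1.979) = 9.10 × 0.2489 = 2.265 mA.

I ≈ 2.26 mA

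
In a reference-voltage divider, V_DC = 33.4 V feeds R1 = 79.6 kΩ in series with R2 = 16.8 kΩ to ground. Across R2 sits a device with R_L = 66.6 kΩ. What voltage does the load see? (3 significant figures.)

First combine the lower leg with the load: R2 ‖ R_L = 13.42 kΩ.
Then V_out = V_DC · R2'/(R1 + R2') = 33.4 × 13.42/93.02 = 4.817 V.

V_out ≈ 4.82 V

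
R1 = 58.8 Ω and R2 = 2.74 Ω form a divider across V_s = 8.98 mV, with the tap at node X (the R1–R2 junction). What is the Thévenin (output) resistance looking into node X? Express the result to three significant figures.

Looking into X with the source shorted: R_th = R1·R2/(R1+R2) = 58.80 × 2.74/61.54 = 2.618 Ω.

R_th ≈ 2.62 Ω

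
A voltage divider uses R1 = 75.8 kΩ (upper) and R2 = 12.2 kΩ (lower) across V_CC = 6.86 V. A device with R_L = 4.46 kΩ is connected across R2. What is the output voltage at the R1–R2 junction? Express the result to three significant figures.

First combine the lower leg with the load: R2 ‖ R_L = 3.266 kΩ.
Voltage divider with the loaded lower leg: V_out = 6.86 × 3.266/(75.8 + 3.266) = 6.86 × 0.04131 = 0.2834 V.
(Unloaded it would be 0.951 V; the load pulls it down.)

V_out ≈ 0.283 V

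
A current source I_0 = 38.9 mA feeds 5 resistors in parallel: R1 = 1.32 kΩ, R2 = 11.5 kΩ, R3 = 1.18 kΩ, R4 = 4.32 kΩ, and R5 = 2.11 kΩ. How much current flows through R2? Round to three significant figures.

I ≈ 1.41 mA

Total conductance ΣG = 1/1.32 + 1/11.5 + 1/1.18 + 1/4.32 + 1/2.11 = 2.397 (units of 1/kΩ).
By the current-divider rule, I = I_0 · G_k/ΣG = 38.9 × 0.03627 = 1.411 mA.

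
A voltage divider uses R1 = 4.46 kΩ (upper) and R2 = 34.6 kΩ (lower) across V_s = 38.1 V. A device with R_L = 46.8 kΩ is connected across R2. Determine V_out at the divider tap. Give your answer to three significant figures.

V_out ≈ 31.1 V

First combine the lower leg with the load: R2 ‖ R_L = 19.89 kΩ.
Then V_out = V_s · R2'/(R1 + R2') = 38.1 × 19.89/24.35 = 31.12 V.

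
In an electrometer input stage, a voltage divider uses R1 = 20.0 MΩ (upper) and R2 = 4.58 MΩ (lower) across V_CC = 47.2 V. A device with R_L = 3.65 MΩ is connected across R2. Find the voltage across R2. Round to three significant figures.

First combine the lower leg with the load: R2 ‖ R_L = 2.031 MΩ.
Voltage divider with the loaded lower leg: V_out = 47.2 × 2.031/(20.0 + 2.031) = 47.2 × 0.09220 = 4.352 V.
(Unloaded it would be 8.79 V; the load pulls it down.)

V_out ≈ 4.35 V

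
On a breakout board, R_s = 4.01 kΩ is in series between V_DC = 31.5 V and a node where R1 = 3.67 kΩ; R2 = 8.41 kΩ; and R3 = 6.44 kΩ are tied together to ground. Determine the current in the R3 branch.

I ≈ 1.53 mA

Combine the parallel branches: R_p = (1/3.67 + 1/8.41 + 1/6.44)⁻¹ = 1.829 kΩ.
Node voltage V_A = V_DC · R_p/(R_s + R_p) = 31.5 × 0.3133 = 9.868 V.
Branch current I = V_A/R3 = 9.868/6.44 = 1.532 mA.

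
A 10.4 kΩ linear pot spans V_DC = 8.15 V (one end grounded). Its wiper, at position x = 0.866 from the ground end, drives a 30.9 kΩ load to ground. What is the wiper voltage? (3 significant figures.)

Split the track: R_lower = x·R_p = 9.006 kΩ, R_upper = (1−x)·R_p = 1.394 kΩ.
(x·R_p) ‖ R_L = 6.974 kΩ.
Then V_out = V_DC · 6.974/(1.394 + 6.974) = 6.793 V.

V_out ≈ 6.79 V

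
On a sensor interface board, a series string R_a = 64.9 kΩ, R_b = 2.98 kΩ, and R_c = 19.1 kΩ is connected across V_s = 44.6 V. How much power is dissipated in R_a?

P ≈ 17.1 mW

Series current I = V_s/ΣR = 44.6/86.98 = 0.5128 mA.
V(R_a) = I·R = 33.28 V; P = V·I = 33.28 × 0.5128 = 17.06 mW.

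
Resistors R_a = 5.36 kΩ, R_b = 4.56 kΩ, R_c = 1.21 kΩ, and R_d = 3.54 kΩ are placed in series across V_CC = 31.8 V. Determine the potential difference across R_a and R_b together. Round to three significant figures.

V ≈ 21.5 V

ΣR = 5.36 + 4.56 + 1.21 + 3.54 = 14.67 kΩ.
R_{R_a..R_b} = 5.36 + 4.56 = 9.920 kΩ.
By the voltage-divider rule, V = 31.8 × 9.920/14.67 = 21.50 V.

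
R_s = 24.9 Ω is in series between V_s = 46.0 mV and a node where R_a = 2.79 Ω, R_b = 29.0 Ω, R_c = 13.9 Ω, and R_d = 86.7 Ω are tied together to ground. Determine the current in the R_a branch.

Parallel bank: R_p = 1/(1/2.79 + 1/29.0 + 1/13.9 + 1/86.7) = 2.099 Ω.
Node voltage V_A = V_s · R_p/(R_s + R_p) = 46.0 × 0.07775 = 3.576 mV.
Branch current I = V_A/R_a = 3.576/2.79 = 1.282 mA.

I ≈ 1.28 mA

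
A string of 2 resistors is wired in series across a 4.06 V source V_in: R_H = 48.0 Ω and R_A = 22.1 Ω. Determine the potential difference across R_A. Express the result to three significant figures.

Series total: ΣR = 48.0 + 22.1 = 70.10 Ω.
Voltage divider: V = V_in · (22.10 / 70.10) = 4.06 × 0.3153 = 1.280 V.

V ≈ 1.28 V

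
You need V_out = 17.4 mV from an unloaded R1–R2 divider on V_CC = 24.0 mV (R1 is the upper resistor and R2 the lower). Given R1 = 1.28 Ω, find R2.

The divider ratio is R2/(R1+R2) = 17.4/24.0 = 0.7250.
Rearranging, R2 = R1·k/(1−k) = 1.28 × 2.636 = 3.375 Ω.

R2 ≈ 3.37 Ω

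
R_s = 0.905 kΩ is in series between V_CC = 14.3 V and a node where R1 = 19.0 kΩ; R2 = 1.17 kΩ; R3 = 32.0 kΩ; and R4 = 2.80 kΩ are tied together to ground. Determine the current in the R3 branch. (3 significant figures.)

I ≈ 0.206 mA

Combine the parallel branches: R_p = (1/19.0 + 1/1.17 + 1/32.0 + 1/2.80)⁻¹ = 0.7718 kΩ.
V_A by voltage divider: V_A = 14.3 × 0.7718/(0.905 + 0.7718) = 6.582 V.
Branch current I = V_A/R3 = 6.582/32.0 = 0.2057 mA.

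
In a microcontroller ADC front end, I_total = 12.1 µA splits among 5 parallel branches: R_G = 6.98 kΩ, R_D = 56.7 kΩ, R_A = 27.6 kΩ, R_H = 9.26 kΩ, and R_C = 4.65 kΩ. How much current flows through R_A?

Conductances: ΣG = 1/6.98 + 1/56.7 + 1/27.6 + 1/9.26 + 1/4.65 = 0.5202 (1/kΩ).
R_A takes the fraction G_k/ΣG = 0.03623/0.5202 = 0.06965, so I = 12.1 × 0.06965 = 0.8428 µA.

I ≈ 0.843 µA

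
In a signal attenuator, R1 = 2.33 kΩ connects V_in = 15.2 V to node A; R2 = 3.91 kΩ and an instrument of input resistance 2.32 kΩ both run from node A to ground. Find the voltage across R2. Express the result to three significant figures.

R2 ‖ R_L = (3.91 × 2.32)/(3.91 + 2.32) = 1.456 kΩ.
Then V_out = V_in · R2'/(R1 + R2') = 15.2 × 1.456/3.786 = 5.846 V.

V_out ≈ 5.85 V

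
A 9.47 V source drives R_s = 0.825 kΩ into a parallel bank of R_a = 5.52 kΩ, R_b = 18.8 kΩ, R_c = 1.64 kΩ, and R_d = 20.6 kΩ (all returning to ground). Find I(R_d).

Equivalent of the parallel group: R_p = 1.120 kΩ.
V_A by voltage divider: V_A = 9.47 × 1.120/(0.825 + 1.120) = 5.454 V.
Branch current I = V_A/R_d = 5.454/20.6 = 0.2647 mA.
(Check via current divider: I_total = 4.868 mA; share G_k/ΣG = 0.05438 → same result.)

I ≈ 0.265 mA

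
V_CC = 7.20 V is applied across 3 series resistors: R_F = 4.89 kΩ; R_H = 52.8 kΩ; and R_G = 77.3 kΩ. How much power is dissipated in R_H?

P ≈ 0.150 mW

ΣR = 135.0 kΩ → I = 7.20/135.0 = 0.05334 mA.
P(R_H) = I²·R_H = (0.05334)² × 52.8 = 0.1502 mW.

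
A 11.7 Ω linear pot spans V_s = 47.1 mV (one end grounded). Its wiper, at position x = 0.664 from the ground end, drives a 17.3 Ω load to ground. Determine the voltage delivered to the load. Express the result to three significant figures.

Split the track: R_lower = x·R_p = 7.769 Ω, R_upper = (1−x)·R_p = 3.931 Ω.
Lower segment in parallel with the load: 7.769 ‖ 17.3 = 5.361 Ω.
Loaded-divider output: V_out = 47.1 × 0.5769 = 27.17 mV.

V_out ≈ 27.2 mV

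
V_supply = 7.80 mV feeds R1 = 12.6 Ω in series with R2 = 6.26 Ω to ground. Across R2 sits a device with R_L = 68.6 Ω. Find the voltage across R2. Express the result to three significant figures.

V_out ≈ 2.44 mV

First combine the lower leg with the load: R2 ‖ R_L = 5.737 Ω.
Then V_out = V_supply · R2'/(R1 + R2') = 7.80 × 5.737/18.34 = 2.440 mV.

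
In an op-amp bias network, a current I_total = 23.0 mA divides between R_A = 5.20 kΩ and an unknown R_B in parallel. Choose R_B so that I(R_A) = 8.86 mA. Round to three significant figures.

R_B ≈ 3.26 kΩ

Two-branch current divider: I_A = I_total · R_B/(R_A + R_B).
8.86/23.0 = R_B/(R_A + R_B) → R_B = R_A · (0.3852)/(1 − 0.3852) = 5.20 × 0.6266 = 3.258 kΩ.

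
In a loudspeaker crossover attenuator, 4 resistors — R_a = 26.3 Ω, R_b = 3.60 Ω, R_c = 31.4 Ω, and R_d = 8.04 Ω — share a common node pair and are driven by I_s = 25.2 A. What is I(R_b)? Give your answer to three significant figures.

ΣG = 1/26.3 + 1/3.60 + 1/31.4 + 1/8.04 = 0.4720.
By the current-divider rule, I = I_s · G_k/ΣG = 25.2 × 0.5885 = 14.83 A.

I ≈ 14.8 A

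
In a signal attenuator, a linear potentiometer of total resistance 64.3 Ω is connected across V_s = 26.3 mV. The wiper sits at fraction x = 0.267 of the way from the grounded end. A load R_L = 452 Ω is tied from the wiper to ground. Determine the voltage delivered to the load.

V_out ≈ 6.83 mV

Split the track: R_lower = x·R_p = 17.17 Ω, R_upper = (1−x)·R_p = 47.13 Ω.
(x·R_p) ‖ R_L = 16.54 Ω.
V_out = 26.3 × 16.54/(47.13 + 16.54) = 6.832 mV.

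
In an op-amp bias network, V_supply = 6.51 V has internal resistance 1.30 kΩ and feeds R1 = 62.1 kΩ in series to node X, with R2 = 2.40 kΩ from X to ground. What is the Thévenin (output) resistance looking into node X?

R_th ≈ 2.31 kΩ

R1' = 1.30 + 62.1 = 63.40 kΩ (source resistance + R1).
Looking into X with the source shorted: R_th = R1'·R2/(R1'+R2) = 63.40 × 2.40/65.80 = 2.312 kΩ.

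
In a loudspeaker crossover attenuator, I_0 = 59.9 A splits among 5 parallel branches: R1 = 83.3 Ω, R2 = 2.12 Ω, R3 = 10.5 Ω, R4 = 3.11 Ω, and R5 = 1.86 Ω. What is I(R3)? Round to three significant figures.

I ≈ 3.97 A

Total conductance ΣG = 1/83.3 + 1/2.12 + 1/10.5 + 1/3.11 + 1/1.86 = 1.438 (units of 1/Ω).
Current divider: I(R3) = I_0 · G_k/ΣG = 59.9 × (0.09524/1.438) = 59.9 × 0.06622 = 3.967 A.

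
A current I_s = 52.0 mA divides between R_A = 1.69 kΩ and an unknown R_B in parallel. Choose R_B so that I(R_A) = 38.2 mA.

The fraction through R_A equals R_B/(R_A+R_B).
With f = 0.7346, R_B = R_A · f/(1−f) = 1.69 × 2.768 = 4.678 kΩ.

R_B ≈ 4.68 kΩ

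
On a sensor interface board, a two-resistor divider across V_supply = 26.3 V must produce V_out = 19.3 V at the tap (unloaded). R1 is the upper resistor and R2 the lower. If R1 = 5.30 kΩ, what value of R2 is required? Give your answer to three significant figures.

R2 ≈ 14.6 kΩ

Required fraction k = V_out/V_supply = 0.7338.
So R2 = R1 · V_out/(V_supply − V_out) = 5.30 × 19.3/(26.3 − 19.3) = 5.30 × 2.757 = 14.61 kΩ.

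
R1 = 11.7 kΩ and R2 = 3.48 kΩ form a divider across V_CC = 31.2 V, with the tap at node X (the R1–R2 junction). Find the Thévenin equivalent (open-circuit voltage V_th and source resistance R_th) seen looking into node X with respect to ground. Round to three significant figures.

V_th ≈ 7.15 V, R_th ≈ 2.68 kΩ

V_th is the unloaded tap voltage: V_CC · R2/(R1+R2) = 31.2 × 0.2292 = 7.153 V.
Looking into X with the source shorted: R_th = R1·R2/(R1+R2) = 11.70 × 3.48/15.18 = 2.682 kΩ.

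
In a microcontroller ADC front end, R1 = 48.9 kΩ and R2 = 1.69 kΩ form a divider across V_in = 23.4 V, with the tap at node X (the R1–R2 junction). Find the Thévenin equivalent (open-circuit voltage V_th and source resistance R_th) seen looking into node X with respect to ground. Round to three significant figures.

V_th is the unloaded tap voltage: V_in · R2/(R1+R2) = 23.4 × 0.03341 = 0.7817 V.
With V_in suppressed (replaced by a short), R_th = R1 ‖ R2 = (48.90 × 1.69)/(48.90 + 1.69) = 1.634 kΩ.

V_th ≈ 0.782 V, R_th ≈ 1.63 kΩ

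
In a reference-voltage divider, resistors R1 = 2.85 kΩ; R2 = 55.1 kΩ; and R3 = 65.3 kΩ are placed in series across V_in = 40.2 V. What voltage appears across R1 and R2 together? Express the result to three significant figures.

Series total: ΣR = 2.85 + 55.1 + 65.3 = 123.2 kΩ.
R_{R1..R2} = 2.85 + 55.1 = 57.95 kΩ.
By the voltage-divider rule, V = 40.2 × 57.95/123.2 = 18.90 V.

V ≈ 18.9 V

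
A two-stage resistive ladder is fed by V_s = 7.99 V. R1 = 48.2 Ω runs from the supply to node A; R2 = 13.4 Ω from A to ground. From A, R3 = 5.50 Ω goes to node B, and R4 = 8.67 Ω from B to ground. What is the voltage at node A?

V_A ≈ 0.999 V

Node A sees R2 in parallel with the series input of stage 2, R3 + R4 = 14.17 Ω.
R2 ‖ (R3+R4) = 6.887 Ω.
First divider: V_A = V_s · 6.887/(48.2 + 6.887) = 0.9989 V.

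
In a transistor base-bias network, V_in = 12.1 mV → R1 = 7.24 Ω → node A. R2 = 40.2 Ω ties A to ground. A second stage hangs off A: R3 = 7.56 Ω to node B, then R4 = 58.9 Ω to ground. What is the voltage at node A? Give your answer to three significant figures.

Node A sees R2 in parallel with the series input of stage 2, R3 + R4 = 66.46 Ω.
R2 ‖ (R3+R4) = 25.05 Ω.
So V_A = 12.1 × 0.7758 = 9.387 mV.

V_A ≈ 9.39 mV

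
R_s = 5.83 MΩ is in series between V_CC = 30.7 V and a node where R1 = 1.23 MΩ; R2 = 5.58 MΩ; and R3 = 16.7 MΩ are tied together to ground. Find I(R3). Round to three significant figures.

I ≈ 0.258 µA

Equivalent of the parallel group: R_p = 0.9505 MΩ.
Node voltage V_A = V_CC · R_p/(R_s + R_p) = 30.7 × 0.1402 = 4.303 V.
Branch current I = V_A/R3 = 4.303/16.7 = 0.2577 µA.
(Check via current divider: I_total = 4.528 µA; share G_k/ΣG = 0.05691 → same result.)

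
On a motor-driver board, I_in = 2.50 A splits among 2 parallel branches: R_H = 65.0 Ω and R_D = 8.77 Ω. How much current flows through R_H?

Two-branch current divider: I_k = I_in · R_other/(R_1 + R_2).
I(R_H) = 2.50 × 8.77/(65.0 + 8.77) = 2.50 × 0.1189 = 0.2972 A.

I ≈ 0.297 A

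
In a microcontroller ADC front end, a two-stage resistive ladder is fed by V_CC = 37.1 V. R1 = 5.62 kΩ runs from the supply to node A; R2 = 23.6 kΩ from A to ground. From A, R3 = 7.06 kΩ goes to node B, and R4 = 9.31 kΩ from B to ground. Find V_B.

Looking into the second stage from A: R3 + R4 = 16.37 kΩ appears in parallel with R2.
R2 ‖ (R3+R4) = 9.666 kΩ.
So V_A = 37.1 × 0.6323 = 23.46 V.
V_B = V_A × 0.5687 = 13.34 V.

V_B ≈ 13.3 V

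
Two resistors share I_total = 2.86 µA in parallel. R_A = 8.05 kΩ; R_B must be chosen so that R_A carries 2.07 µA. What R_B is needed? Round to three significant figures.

The fraction through R_A equals R_B/(R_A+R_B).
With f = 0.7238, R_B = R_A · f/(1−f) = 8.05 × 2.620 = 21.09 kΩ.

R_B ≈ 21.1 kΩ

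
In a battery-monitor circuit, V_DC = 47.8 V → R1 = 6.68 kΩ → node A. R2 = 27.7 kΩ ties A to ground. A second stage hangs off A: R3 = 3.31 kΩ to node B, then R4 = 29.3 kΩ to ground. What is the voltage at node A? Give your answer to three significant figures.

The second stage (R3 + R4 = 32.61 kΩ) loads node A in parallel with R2.
R2 ‖ (R3+R4) = 14.98 kΩ.
V_A = 47.8 × 14.98/(6.68 + 14.98) = 33.06 V.

V_A ≈ 33.1 V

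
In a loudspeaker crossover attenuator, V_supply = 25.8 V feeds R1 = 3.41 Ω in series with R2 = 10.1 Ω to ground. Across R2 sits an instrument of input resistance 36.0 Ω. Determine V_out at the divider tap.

First combine the lower leg with the load: R2 ‖ R_L = 7.887 Ω.
Now apply the divider: V_out = 25.8 × 0.6982 = 18.01 V.
(Unloaded it would be 19.3 V; the load pulls it down.)

V_out ≈ 18.0 V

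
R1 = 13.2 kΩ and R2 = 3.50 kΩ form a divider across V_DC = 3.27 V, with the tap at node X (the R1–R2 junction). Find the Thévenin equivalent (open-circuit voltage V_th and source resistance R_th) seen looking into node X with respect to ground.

V_th is the unloaded tap voltage: V_DC · R2/(R1+R2) = 3.27 × 0.2096 = 0.6853 V.
Looking into X with the source shorted: R_th = R1·R2/(R1+R2) = 13.20 × 3.50/16.70 = 2.766 kΩ.

V_th ≈ 0.685 V, R_th ≈ 2.77 kΩ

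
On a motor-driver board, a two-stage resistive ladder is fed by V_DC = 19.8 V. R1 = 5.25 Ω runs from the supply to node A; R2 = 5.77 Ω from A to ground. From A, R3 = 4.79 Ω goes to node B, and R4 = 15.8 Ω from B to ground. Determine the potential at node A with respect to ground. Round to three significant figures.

V_A ≈ 9.15 V

The second stage (R3 + R4 = 20.59 Ω) loads node A in parallel with R2.
Effective lower resistance at A: R2 ‖ 20.59 = 4.507 Ω.
First divider: V_A = V_DC · 4.507/(5.25 + 4.507) = 9.146 V.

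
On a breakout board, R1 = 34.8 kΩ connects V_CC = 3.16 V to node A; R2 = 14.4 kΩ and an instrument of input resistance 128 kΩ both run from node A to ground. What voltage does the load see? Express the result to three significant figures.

V_out ≈ 0.857 V

The load sits in parallel with R2, giving an effective lower resistance R2' = R2·R_L/(R2+R_L) = 12.94 kΩ.
Now apply the divider: V_out = 3.16 × 0.2711 = 0.8567 V.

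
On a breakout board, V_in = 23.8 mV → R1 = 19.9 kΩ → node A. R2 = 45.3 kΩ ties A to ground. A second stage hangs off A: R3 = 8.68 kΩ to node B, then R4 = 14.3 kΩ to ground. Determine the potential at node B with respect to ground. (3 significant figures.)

V_B ≈ 6.42 mV

The second stage (R3 + R4 = 22.98 kΩ) loads node A in parallel with R2.
R2 ‖ (R3+R4) = 15.25 kΩ.
So V_A = 23.8 × 0.4338 = 10.32 mV.
V_B = V_A × 0.6223 = 6.425 mV.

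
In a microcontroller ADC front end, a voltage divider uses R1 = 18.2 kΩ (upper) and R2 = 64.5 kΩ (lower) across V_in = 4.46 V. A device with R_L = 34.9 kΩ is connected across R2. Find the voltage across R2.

V_out ≈ 2.47 V

R2 ‖ R_L = (64.5 × 34.9)/(64.5 + 34.9) = 22.65 kΩ.
Then V_out = V_in · R2'/(R1 + R2') = 4.46 × 22.65/40.85 = 2.473 V.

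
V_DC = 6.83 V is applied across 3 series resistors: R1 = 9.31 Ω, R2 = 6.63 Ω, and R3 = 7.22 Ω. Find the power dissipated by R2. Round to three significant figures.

The common current is I = 6.83/23.16 = 0.2949 A.
V(R2) = I·R = 1.955 V; P = V·I = 1.955 × 0.2949 = 0.5766 W.

P ≈ 0.577 W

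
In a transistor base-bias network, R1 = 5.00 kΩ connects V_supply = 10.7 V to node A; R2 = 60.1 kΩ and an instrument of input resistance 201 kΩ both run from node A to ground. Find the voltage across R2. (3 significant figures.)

V_out ≈ 9.66 V

First combine the lower leg with the load: R2 ‖ R_L = 46.27 kΩ.
Voltage divider with the loaded lower leg: V_out = 10.7 × 46.27/(5.00 + 46.27) = 10.7 × 0.9025 = 9.656 V.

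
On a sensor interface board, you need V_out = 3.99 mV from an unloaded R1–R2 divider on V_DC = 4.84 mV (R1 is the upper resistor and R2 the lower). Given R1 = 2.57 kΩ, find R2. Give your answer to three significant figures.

The divider ratio is R2/(R1+R2) = 3.99/4.84 = 0.8244.
Rearranging, R2 = R1·k/(1−k) = 2.57 × 4.694 = 12.06 kΩ.

R2 ≈ 12.1 kΩ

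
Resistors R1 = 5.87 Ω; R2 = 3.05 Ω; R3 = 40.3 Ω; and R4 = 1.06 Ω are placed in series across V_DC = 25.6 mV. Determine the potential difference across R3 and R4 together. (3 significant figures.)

V ≈ 21.1 mV

ΣR = 5.87 + 3.05 + 40.3 + 1.06 = 50.28 Ω.
R_{R3..R4} = 40.3 + 1.06 = 41.36 Ω.
Voltage divider: V = V_DC · (41.36 / 50.28) = 25.6 × 0.8226 = 21.06 mV.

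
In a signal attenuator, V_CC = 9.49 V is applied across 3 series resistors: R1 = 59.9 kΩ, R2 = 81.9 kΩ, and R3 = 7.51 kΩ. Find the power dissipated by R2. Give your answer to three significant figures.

ΣR = 149.3 kΩ → I = 9.49/149.3 = 0.06356 mA.
V(R2) = I·R = 5.205 V; P = V·I = 5.205 × 0.06356 = 0.3309 mW.

P ≈ 0.331 mW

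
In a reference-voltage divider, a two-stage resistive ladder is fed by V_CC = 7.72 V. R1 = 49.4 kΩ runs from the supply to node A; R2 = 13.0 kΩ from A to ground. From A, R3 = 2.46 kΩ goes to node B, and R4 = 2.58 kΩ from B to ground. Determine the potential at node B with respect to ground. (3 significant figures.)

Looking into the second stage from A: R3 + R4 = 5.040 kΩ appears in parallel with R2.
R2 ‖ (R3+R4) = 3.632 kΩ.
First divider: V_A = V_CC · 3.632/(49.4 + 3.632) = 0.5287 V.
Then the unloaded second divider: V_B = V_A × R4/(R3+R4) = 0.5287 × 0.5119 = 0.2706 V.

V_B ≈ 0.271 V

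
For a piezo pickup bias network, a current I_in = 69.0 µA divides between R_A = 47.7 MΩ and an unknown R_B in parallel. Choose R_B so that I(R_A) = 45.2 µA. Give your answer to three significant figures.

The fraction through R_A equals R_B/(R_A+R_B).
45.2/69.0 = R_B/(R_A + R_B) → R_B = R_A · (0.6551)/(1 − 0.6551) = 47.7 × 1.899 = 90.59 MΩ.

R_B ≈ 90.6 MΩ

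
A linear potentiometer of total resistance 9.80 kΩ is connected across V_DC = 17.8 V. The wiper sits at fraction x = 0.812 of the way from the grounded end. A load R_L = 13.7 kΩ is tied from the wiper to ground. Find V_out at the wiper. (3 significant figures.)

V_out ≈ 13.0 V

Lower segment x·R_p = 7.958 kΩ; upper segment (1−x)·R_p = 1.842 kΩ.
R_L loads the lower segment: effective lower R = 5.034 kΩ.
Then V_out = V_DC · 5.034/(1.842 + 5.034) = 13.03 V.
(Unloaded: V_out = x·V_DC = 14.5 V.)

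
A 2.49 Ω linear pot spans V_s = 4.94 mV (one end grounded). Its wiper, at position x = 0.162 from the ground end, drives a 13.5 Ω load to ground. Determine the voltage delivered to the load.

V_out ≈ 0.781 mV

Split the track: R_lower = x·R_p = 0.4034 Ω, R_upper = (1−x)·R_p = 2.087 Ω.
R_L loads the lower segment: effective lower R = 0.3917 Ω.
Loaded-divider output: V_out = 4.94 × 0.1580 = 0.7807 mV.
(Unloaded: V_out = x·V_s = 0.800 mV.)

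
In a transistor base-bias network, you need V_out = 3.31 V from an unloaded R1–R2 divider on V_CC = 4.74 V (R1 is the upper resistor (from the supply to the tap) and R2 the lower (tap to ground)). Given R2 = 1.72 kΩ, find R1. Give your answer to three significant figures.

R1 ≈ 0.743 kΩ

The divider ratio is R2/(R1+R2) = 3.31/4.74 = 0.6983.
So R1 = R2 · (V_CC/V_out − 1) = 1.72 × (4.74/3.31 − 1) = 1.72 × 0.4320 = 0.7431 kΩ.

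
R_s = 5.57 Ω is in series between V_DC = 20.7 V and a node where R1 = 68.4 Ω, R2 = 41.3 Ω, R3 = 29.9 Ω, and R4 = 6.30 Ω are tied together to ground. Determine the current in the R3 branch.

I ≈ 0.303 A

Combine the parallel branches: R_p = (1/68.4 + 1/41.3 + 1/29.9 + 1/6.30)⁻¹ = 4.329 Ω.
V_A = 20.7 × 4.329/9.899 = 9.052 V.
Branch current I = V_A/R3 = 9.052/29.9 = 0.3028 A.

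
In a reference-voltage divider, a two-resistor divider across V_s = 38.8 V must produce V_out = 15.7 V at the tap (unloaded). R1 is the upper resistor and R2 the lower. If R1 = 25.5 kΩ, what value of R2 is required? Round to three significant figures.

R2 ≈ 17.3 kΩ

The divider ratio is R2/(R1+R2) = 15.7/38.8 = 0.4046.
So R2 = R1 · V_out/(V_s − V_out) = 25.5 × 15.7/(38.8 − 15.7) = 25.5 × 0.6797 = 17.33 kΩ.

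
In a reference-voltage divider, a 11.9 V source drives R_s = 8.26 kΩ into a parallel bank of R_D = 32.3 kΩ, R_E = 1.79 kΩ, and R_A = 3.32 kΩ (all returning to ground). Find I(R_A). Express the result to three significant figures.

I ≈ 0.429 mA

Combine the parallel branches: R_p = (1/32.3 + 1/1.79 + 1/3.32)⁻¹ = 1.123 kΩ.
Node voltage V_A = V_s · R_p/(R_s + R_p) = 11.9 × 0.1196 = 1.424 V.
I(R_A) = V_A / R_A = 1.424/3.32 = 0.4288 mA.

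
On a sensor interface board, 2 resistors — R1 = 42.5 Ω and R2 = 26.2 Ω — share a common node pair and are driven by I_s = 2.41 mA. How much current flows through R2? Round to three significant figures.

I ≈ 1.49 mA

Two-branch current divider: I_k = I_s · R_other/(R_1 + R_2).
I(R2) = 2.41 × 42.5/(42.5 + 26.2) = 2.41 × 0.6186 = 1.491 mA.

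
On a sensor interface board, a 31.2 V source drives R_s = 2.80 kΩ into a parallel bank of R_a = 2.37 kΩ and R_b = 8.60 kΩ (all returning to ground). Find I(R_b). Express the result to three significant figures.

Combine the parallel branches: R_p = (1/2.37 + 1/8.60)⁻¹ = 1.858 kΩ.
Node voltage V_A = V_in · R_p/(R_s + R_p) = 31.2 × 0.3989 = 12.45 V.
I(R_b) = V_A / R_b = 12.45/8.60 = 1.447 mA.

I ≈ 1.45 mA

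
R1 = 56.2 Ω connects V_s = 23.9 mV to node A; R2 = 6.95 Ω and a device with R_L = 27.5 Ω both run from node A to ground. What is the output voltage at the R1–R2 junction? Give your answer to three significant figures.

V_out ≈ 2.15 mV

The load sits in parallel with R2, giving an effective lower resistance R2' = R2·R_L/(R2+R_L) = 5.548 Ω.
Then V_out = V_s · R2'/(R1 + R2') = 23.9 × 5.548/61.75 = 2.147 mV.
(Unloaded it would be 2.63 mV; the load pulls it down.)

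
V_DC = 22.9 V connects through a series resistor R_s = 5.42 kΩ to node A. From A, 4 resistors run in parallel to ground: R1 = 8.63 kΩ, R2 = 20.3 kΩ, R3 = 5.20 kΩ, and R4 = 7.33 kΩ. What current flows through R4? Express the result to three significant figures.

I ≈ 0.850 mA

Parallel bank: R_p = 1/(1/8.63 + 1/20.3 + 1/5.20 + 1/7.33) = 2.025 kΩ.
V_A = 22.9 × 2.025/7.445 = 6.228 V.
I(R4) = V_A / R4 = 6.228/7.33 = 0.8497 mA.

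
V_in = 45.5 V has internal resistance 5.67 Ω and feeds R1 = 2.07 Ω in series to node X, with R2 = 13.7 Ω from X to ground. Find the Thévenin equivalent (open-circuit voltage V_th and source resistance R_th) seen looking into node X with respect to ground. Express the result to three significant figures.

R1' = 5.67 + 2.07 = 7.740 Ω (source resistance + R1).
Open-circuit (no load on X): V_th = V_in · R2/(R1' + R2) = 45.5 × 13.7/(7.740 + 13.7) = 29.07 V.
Looking into X with the source shorted: R_th = R1'·R2/(R1'+R2) = 7.740 × 13.7/21.44 = 4.946 Ω.

V_th ≈ 29.1 V, R_th ≈ 4.95 Ω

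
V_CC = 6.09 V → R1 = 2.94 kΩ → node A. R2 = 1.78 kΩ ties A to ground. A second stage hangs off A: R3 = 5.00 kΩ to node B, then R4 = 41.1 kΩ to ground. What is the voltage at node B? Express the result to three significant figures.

The second stage (R3 + R4 = 46.10 kΩ) loads node A in parallel with R2.
Effective lower resistance at A: R2 ‖ 46.10 = 1.714 kΩ.
First divider: V_A = V_CC · 1.714/(2.94 + 1.714) = 2.243 V.
Then the unloaded second divider: V_B = V_A × R4/(R3+R4) = 2.243 × 0.8915 = 1.999 V.

V_B ≈ 2.00 V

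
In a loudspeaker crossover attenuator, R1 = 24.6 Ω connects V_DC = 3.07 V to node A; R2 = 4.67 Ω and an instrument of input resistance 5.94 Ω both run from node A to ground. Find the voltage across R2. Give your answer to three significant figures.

First combine the lower leg with the load: R2 ‖ R_L = 2.614 Ω.
Now apply the divider: V_out = 3.07 × 0.09607 = 0.2949 V.

V_out ≈ 0.295 V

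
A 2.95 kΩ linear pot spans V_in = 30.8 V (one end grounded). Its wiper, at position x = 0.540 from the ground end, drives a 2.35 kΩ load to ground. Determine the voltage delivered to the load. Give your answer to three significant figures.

V_out ≈ 12.7 V

Lower segment x·R_p = 1.593 kΩ; upper segment (1−x)·R_p = 1.357 kΩ.
R_L loads the lower segment: effective lower R = 0.9494 kΩ.
Loaded-divider output: V_out = 30.8 × 0.4116 = 12.68 V.
(Unloaded: V_out = x·V_in = 16.6 V.)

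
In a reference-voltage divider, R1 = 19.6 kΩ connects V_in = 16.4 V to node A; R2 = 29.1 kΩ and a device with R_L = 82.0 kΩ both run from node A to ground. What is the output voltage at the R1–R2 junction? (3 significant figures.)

First combine the lower leg with the load: R2 ‖ R_L = 21.48 kΩ.
Voltage divider with the loaded lower leg: V_out = 16.4 × 21.48/(19.6 + 21.48) = 16.4 × 0.5229 = 8.575 V.

V_out ≈ 8.57 V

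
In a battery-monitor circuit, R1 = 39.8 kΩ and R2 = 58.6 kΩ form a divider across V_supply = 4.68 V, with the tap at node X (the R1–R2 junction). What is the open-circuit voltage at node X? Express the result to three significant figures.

V_th ≈ 2.79 V

V_th is the unloaded tap voltage: V_supply · R2/(R1+R2) = 4.68 × 0.5955 = 2.787 V.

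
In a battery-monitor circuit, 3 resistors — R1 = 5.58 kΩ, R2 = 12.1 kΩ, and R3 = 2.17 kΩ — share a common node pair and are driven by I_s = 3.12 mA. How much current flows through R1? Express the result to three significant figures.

Conductances: ΣG = 1/5.58 + 1/12.1 + 1/2.17 = 0.7227 (1/kΩ).
By the current-divider rule, I = I_s · G_k/ΣG = 3.12 × 0.2480 = 0.7737 mA.

I ≈ 0.774 mA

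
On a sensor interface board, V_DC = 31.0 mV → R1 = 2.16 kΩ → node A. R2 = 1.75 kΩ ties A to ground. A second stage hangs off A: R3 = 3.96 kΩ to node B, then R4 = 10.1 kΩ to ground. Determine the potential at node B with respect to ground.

V_B ≈ 9.33 mV

Looking into the second stage from A: R3 + R4 = 14.06 kΩ appears in parallel with R2.
R2 ‖ (R3+R4) = 1.556 kΩ.
V_A = 31.0 × 1.556/(2.16 + 1.556) = 12.98 mV.
Then the unloaded second divider: V_B = V_A × R4/(R3+R4) = 12.98 × 0.7183 = 9.326 mV.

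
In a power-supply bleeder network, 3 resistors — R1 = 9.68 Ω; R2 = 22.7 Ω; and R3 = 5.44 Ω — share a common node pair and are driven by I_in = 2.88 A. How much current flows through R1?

I ≈ 0.898 A

ΣG = 1/9.68 + 1/22.7 + 1/5.44 = 0.3312.
By the current-divider rule, I = I_in · G_k/ΣG = 2.88 × 0.3119 = 0.8984 A.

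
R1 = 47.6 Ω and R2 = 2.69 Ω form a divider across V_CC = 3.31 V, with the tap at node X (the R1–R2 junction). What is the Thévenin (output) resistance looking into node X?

R_th ≈ 2.55 Ω

Zeroing V_CC shorts the top of R1 to ground, so R_th = R1 ‖ R2 = 2.546 Ω.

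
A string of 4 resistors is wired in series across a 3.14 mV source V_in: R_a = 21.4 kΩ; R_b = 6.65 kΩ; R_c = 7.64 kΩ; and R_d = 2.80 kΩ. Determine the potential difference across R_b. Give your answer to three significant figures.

ΣR = 21.4 + 6.65 + 7.64 + 2.80 = 38.49 kΩ.
By the voltage-divider rule, V = 3.14 × 6.650/38.49 = 0.5425 mV.

V ≈ 0.543 mV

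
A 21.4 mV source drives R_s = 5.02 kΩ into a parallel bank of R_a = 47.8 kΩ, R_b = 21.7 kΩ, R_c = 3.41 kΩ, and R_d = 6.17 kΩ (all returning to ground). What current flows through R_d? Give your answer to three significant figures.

Combine the parallel branches: R_p = (1/47.8 + 1/21.7 + 1/3.41 + 1/6.17)⁻¹ = 1.914 kΩ.
V_A = 21.4 × 1.914/6.934 = 5.908 mV.
I(R_d) = V_A / R_d = 5.908/6.17 = 0.9576 µA.

I ≈ 0.958 µA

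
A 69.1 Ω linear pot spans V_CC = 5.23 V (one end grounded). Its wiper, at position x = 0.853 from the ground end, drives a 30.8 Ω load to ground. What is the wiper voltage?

The pot divides into 10.16 Ω above the wiper and 58.94 Ω below.
(x·R_p) ‖ R_L = 20.23 Ω.
Then V_out = V_CC · 20.23/(10.16 + 20.23) = 3.482 V.

V_out ≈ 3.48 V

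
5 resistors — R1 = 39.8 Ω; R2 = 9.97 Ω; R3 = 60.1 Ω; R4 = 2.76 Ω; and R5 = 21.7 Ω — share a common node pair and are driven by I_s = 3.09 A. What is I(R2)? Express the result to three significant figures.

ΣG = 1/39.8 + 1/9.97 + 1/60.1 + 1/2.76 + 1/21.7 = 0.5505.
R2 takes the fraction G_k/ΣG = 0.1003/0.5505 = 0.1822, so I = 3.09 × 0.1822 = 0.5630 A.

I ≈ 0.563 A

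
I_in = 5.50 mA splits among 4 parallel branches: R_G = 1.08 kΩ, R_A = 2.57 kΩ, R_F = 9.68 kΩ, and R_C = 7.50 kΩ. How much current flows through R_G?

I ≈ 3.28 mA

Total conductance ΣG = 1/1.08 + 1/2.57 + 1/9.68 + 1/7.50 = 1.552 (units of 1/kΩ).
Current divider: I(R_G) = I_in · G_k/ΣG = 5.50 × (0.9259/1.552) = 5.50 × 0.5967 = 3.282 mA.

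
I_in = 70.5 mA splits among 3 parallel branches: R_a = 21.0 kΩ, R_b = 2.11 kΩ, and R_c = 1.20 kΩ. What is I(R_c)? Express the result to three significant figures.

Total conductance ΣG = 1/21.0 + 1/2.11 + 1/1.20 = 1.355 (units of 1/kΩ).
Current divider: I(R_c) = I_in · G_k/ΣG = 70.5 × (0.8333/1.355) = 70.5 × 0.6151 = 43.36 mA.

I ≈ 43.4 mA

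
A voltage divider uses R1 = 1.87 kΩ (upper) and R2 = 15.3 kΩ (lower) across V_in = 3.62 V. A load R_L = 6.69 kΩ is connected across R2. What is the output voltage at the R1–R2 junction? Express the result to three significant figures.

R2 ‖ R_L = (15.3 × 6.69)/(15.3 + 6.69) = 4.655 kΩ.
Now apply the divider: V_out = 3.62 × 0.7134 = 2.582 V.

V_out ≈ 2.58 V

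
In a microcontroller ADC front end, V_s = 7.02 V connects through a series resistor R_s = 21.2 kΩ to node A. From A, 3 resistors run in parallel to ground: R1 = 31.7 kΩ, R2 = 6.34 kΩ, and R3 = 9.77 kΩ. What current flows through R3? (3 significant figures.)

I ≈ 0.100 mA

Parallel bank: R_p = 1/(1/31.7 + 1/6.34 + 1/9.77) = 3.429 kΩ.
Node voltage V_A = V_s · R_p/(R_s + R_p) = 7.02 × 0.1392 = 0.9774 V.
I(R3) = V_A / R3 = 0.9774/9.77 = 0.1000 mA.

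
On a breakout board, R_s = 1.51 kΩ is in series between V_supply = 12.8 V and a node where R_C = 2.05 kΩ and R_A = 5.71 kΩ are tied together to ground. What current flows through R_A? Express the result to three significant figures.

I ≈ 1.12 mA

Combine the parallel branches: R_p = (1/2.05 + 1/5.71)⁻¹ = 1.508 kΩ.
V_A = 12.8 × 1.508/3.018 = 6.397 V.
Branch current I = V_A/R_A = 6.397/5.71 = 1.120 mA.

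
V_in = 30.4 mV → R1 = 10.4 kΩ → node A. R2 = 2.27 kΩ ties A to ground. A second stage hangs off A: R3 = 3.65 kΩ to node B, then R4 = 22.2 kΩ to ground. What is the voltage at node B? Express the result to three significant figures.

V_B ≈ 4.36 mV

The second stage (R3 + R4 = 25.85 kΩ) loads node A in parallel with R2.
R2 ‖ (R3+R4) = 2.087 kΩ.
So V_A = 30.4 × 0.1671 = 5.080 mV.
V_B = V_A × 0.8588 = 4.363 mV.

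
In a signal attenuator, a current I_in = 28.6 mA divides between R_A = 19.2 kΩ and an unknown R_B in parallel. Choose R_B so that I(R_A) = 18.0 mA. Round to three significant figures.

R_B ≈ 32.6 kΩ

The fraction through R_A equals R_B/(R_A+R_B).
18.0/28.6 = R_B/(R_A + R_B) → R_B = R_A · (0.6294)/(1 − 0.6294) = 19.2 × 1.698 = 32.60 kΩ.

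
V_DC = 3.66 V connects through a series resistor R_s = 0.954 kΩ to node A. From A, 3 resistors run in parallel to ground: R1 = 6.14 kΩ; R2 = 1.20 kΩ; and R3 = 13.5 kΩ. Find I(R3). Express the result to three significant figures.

Parallel bank: R_p = 1/(1/6.14 + 1/1.20 + 1/13.5) = 0.9343 kΩ.
V_A by voltage divider: V_A = 3.66 × 0.9343/(0.954 + 0.9343) = 1.811 V.
Branch current I = V_A/R3 = 1.811/13.5 = 0.1341 mA.
(Check via current divider: I_total = 1.938 mA; share G_k/ΣG = 0.06921 → same result.)

I ≈ 0.134 mA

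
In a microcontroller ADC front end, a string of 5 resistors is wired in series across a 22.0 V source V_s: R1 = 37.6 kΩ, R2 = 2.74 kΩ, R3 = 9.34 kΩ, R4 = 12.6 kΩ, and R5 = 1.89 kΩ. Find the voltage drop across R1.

Total series resistance ΣR = 37.6 + 2.74 + 9.34 + 12.6 + 1.89 = 64.17 kΩ.
By the voltage-divider rule, V = 22.0 × 37.60/64.17 = 12.89 V.

V ≈ 12.9 V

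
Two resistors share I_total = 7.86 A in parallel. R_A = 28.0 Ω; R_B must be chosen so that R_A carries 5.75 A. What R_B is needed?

The fraction through R_A equals R_B/(R_A+R_B).
5.75/7.86 = R_B/(R_A + R_B) → R_B = R_A · (0.7316)/(1 − 0.7316) = 28.0 × 2.725 = 76.30 Ω.

R_B ≈ 76.3 Ω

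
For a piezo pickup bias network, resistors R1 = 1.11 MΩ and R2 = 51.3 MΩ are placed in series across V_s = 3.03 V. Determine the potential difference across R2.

ΣR = 1.11 + 51.3 = 52.41 MΩ.
V = V_s · R/ΣR = 3.03 × 0.9788 = 2.966 V.

V ≈ 2.97 V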